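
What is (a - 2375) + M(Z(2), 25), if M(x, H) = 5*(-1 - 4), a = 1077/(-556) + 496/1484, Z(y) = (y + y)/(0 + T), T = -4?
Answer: -495393023/206276 ≈ -2401.6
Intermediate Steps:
Z(y) = -y/2 (Z(y) = (y + y)/(0 - 4) = (2*y)/(-4) = (2*y)*(-1/4) = -y/2)
a = -330623/206276 (a = 1077*(-1/556) + 496*(1/1484) = -1077/556 + 124/371 = -330623/206276 ≈ -1.6028)
M(x, H) = -25 (M(x, H) = 5*(-5) = -25)
(a - 2375) + M(Z(2), 25) = (-330623/206276 - 2375) - 25 = -490236123/206276 - 25 = -495393023/206276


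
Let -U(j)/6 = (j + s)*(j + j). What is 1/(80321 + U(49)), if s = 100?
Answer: -1/7291 ≈ -0.00013716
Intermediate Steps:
U(j) = -12*j*(100 + j) (U(j) = -6*(j + 100)*(j + j) = -6*(100 + j)*2*j = -12*j*(100 + j))
1/(80321 + U(49)) = 1/(80321 - 12*49*(100 + 49)) = 1/(80321 - 12*49*149) = 1/(80321 - 87612) = 1/(-7291) = -1/7291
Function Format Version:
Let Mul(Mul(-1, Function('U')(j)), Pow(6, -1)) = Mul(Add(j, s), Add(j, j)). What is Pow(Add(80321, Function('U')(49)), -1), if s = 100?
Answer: Rational(-1, 7291) ≈ -0.00013716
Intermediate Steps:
Function('U')(j) = Mul(-12, j, Add(100, j)) (Function('U')(j) = Mul(-6, Mul(Add(j, 100), Add(j, j))) = Mul(-6, Mul(Add(100, j), Mul(2, j))) = Mul(-6, Mul(2, j, Add(100, j))) = Mul(-12, j, Add(100, j)))
Pow(Add(80321, Function('U')(49)), -1) = Pow(Add(80321, Mul(-12, 49, Add(100, 49))), -1) = Pow(Add(80321, Mul(-12, 49, 149)), -1) = Pow(Add(80321, -87612), -1) = Pow(-7291, -1) = Rational(-1, 7291)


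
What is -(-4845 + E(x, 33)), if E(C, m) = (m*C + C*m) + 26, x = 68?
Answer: 331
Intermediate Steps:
E(C, m) = 26 + 2*C*m (E(C, m) = (C*m + C*m) + 26 = 2*C*m + 26 = 26 + 2*C*m)
-(-4845 + E(x, 33)) = -(-4845 + (26 + 2*68*33)) = -(-4845 + (26 + 4488)) = -(-4845 + 4514) = -1*(-331) = 331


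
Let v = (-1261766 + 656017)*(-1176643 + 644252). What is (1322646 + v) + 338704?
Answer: 322496977209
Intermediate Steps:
v = 322495315859 (v = -605749*(-532391) = 322495315859)
(1322646 + v) + 338704 = (1322646 + 322495315859) + 338704 = 322496638505 + 338704 = 322496977209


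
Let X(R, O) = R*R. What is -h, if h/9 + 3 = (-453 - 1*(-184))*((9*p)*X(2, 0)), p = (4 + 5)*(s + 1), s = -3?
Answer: -1568781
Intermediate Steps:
p = -18 (p = (4 + 5)*(-3 + 1) = 9*(-2) = -18)
X(R, O) = R**2
h = 1568781 (h = -27 + 9*((-453 - 1*(-184))*((9*(-18))*2**2)) = -27 + 9*((-453 + 184)*(-162*4)) = -27 + 9*(-269*(-648)) = -27 + 9*174312 = -27 + 1568808 = 1568781)
-h = -1*1568781 = -1568781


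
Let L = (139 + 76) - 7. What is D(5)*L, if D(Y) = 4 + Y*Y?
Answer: 6032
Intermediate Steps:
D(Y) = 4 + Y²
L = 208 (L = 215 - 7 = 208)
D(5)*L = (4 + 5²)*208 = (4 + 25)*208 = 29*208 = 6032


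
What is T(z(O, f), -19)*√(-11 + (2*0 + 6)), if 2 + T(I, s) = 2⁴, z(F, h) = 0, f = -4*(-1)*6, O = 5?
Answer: 14*I*√5 ≈ 31.305*I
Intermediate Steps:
f = 24 (f = 4*6 = 24)
T(I, s) = 14 (T(I, s) = -2 + 2⁴ = -2 + 16 = 14)
T(z(O, f), -19)*√(-11 + (2*0 + 6)) = 14*√(-11 + (2*0 + 6)) = 14*√(-11 + (0 + 6)) = 14*√(-11 + 6) = 14*√(-5) = 14*(I*√5) = 14*I*√5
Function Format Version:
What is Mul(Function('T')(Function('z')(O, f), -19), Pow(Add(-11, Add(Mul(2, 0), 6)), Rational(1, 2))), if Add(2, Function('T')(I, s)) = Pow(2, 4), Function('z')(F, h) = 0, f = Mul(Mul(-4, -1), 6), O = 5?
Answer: Mul(14, I, Pow(5, Rational(1, 2))) ≈ Mul(31.305, I)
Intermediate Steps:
f = 24 (f = Mul(4, 6) = 24)
Function('T')(I, s) = 14 (Function('T')(I, s) = Add(-2, Pow(2, 4)) = Add(-2, 16) = 14)
Mul(Function('T')(Function('z')(O, f), -19), Pow(Add(-11, Add(Mul(2, 0), 6)), Rational(1, 2))) = Mul(14, Pow(Add(-11, Add(Mul(2, 0), 6)), Rational(1, 2))) = Mul(14, Pow(Add(-11, Add(0, 6)), Rational(1, 2))) = Mul(14, Pow(Add(-11, 6), Rational(1, 2))) = Mul(14, Pow(-5, Rational(1, 2))) = Mul(14, Mul(I, Pow(5, Rational(1, 2)))) = Mul(14, I, Pow(5, Rational(1, 2)))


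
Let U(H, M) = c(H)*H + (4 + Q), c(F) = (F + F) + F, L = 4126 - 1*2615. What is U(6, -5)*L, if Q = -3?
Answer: 164699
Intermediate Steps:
L = 1511 (L = 4126 - 2615 = 1511)
c(F) = 3*F (c(F) = 2*F + F = 3*F)
U(H, M) = 1 + 3*H**2 (U(H, M) = (3*H)*H + (4 - 3) = 3*H**2 + 1 = 1 + 3*H**2)
U(6, -5)*L = (1 + 3*6**2)*1511 = (1 + 3*36)*1511 = (1 + 108)*1511 = 109*1511 = 164699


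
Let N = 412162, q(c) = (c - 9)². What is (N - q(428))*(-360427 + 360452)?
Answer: 5915025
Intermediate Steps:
q(c) = (-9 + c)²
(N - q(428))*(-360427 + 360452) = (412162 - (-9 + 428)²)*(-360427 + 360452) = (412162 - 1*419²)*25 = (412162 - 1*175561)*25 = (412162 - 175561)*25 = 236601*25 = 5915025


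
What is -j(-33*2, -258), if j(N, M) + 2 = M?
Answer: 260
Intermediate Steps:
j(N, M) = -2 + M
-j(-33*2, -258) = -(-2 - 258) = -1*(-260) = 260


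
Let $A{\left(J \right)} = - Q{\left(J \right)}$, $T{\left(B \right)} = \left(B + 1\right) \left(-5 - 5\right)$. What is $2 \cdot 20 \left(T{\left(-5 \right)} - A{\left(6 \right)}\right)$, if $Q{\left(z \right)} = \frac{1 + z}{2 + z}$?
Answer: $1635$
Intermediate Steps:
$Q{\left(z \right)} = \frac{1 + z}{2 + z}$
$T{\left(B \right)} = -10 - 10 B$ ($T{\left(B \right)} = \left(1 + B\right) \left(-10\right) = -10 - 10 B$)
$A{\left(J \right)} = - \frac{1 + J}{2 + J}$
$2 \cdot 20 \left(T{\left(-5 \right)} - A{\left(6 \right)}\right) = 2 \cdot 20 \left(\left(-10 - -50\right) - \frac{-1 - 6}{2 + 6}\right) = 40 \left(\left(-10 + 50\right) - \frac{-1 - 6}{8}\right) = 40 \left(40 - \frac{1}{8} \left(-7\right)\right) = 40 \left(40 - - \frac{7}{8}\right) = 40 \left(40 + \frac{7}{8}\right) = 40 \cdot \frac{327}{8} = 1635$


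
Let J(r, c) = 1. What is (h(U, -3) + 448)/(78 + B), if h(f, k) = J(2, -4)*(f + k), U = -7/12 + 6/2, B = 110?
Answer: 5369/2256 ≈ 2.3799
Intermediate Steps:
U = 29/12 (U = -7*1/12 + 6*(½) = -7/12 + 3 = 29/12 ≈ 2.4167)
h(f, k) = f + k (h(f, k) = 1*(f + k) = f + k)
(h(U, -3) + 448)/(78 + B) = ((29/12 - 3) + 448)/(78 + 110) = (-7/12 + 448)/188 = (5369/12)*(1/188) = 5369/2256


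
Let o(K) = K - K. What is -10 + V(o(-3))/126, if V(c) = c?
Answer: -10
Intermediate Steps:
o(K) = 0
-10 + V(o(-3))/126 = -10 + 0/126 = -10 + 0*(1/126) = -10 + 0 = -10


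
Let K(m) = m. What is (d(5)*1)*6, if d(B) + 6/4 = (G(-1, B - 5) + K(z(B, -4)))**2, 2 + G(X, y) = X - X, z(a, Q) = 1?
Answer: -3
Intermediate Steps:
G(X, y) = -2 (G(X, y) = -2 + (X - X) = -2 + 0 = -2)
d(B) = -1/2 (d(B) = -3/2 + (-2 + 1)**2 = -3/2 + (-1)**2 = -3/2 + 1 = -1/2)
(d(5)*1)*6 = -1/2*1*6 = -1/2*6 = -3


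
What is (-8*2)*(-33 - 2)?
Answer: 560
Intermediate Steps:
(-8*2)*(-33 - 2) = -16*(-35) = 560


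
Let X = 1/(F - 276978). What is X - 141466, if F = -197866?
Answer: -67174281305/474844 ≈ -1.4147e+5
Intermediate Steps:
X = -1/474844 (X = 1/(-197866 - 276978) = 1/(-474844) = -1/474844 ≈ -2.1060e-6)
X - 141466 = -1/474844 - 141466 = -67174281305/474844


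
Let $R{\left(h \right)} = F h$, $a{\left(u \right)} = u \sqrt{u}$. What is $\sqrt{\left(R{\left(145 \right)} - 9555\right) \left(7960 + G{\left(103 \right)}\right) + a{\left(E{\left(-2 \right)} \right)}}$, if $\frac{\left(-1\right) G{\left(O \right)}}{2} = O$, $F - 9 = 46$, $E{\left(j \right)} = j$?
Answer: $\sqrt{-12251320 - 2 i \sqrt{2}} \approx 0.0005 - 3500.2 i$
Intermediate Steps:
$a{\left(u \right)} = u^{\frac{3}{2}}$
$F = 55$ ($F = 9 + 46 = 55$)
$R{\left(h \right)} = 55 h$
$G{\left(O \right)} = - 2 O$
$\sqrt{\left(R{\left(145 \right)} - 9555\right) \left(7960 + G{\left(103 \right)}\right) + a{\left(E{\left(-2 \right)} \right)}} = \sqrt{\left(55 \cdot 145 - 9555\right) \left(7960 - 206\right) + \left(-2\right)^{\frac{3}{2}}} = \sqrt{\left(7975 - 9555\right) \left(7960 - 206\right) - 2 i \sqrt{2}} = \sqrt{\left(-1580\right) 7754 - 2 i \sqrt{2}} = \sqrt{-12251320 - 2 i \sqrt{2}}$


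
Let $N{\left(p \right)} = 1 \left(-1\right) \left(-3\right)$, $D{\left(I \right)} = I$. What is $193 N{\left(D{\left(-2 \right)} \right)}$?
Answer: $579$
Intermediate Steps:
$N{\left(p \right)} = 3$ ($N{\left(p \right)} = \left(-1\right) \left(-3\right) = 3$)
$193 N{\left(D{\left(-2 \right)} \right)} = 193 \cdot 3 = 579$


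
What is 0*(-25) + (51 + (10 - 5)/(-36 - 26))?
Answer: 3157/62 ≈ 50.919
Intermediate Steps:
0*(-25) + (51 + (10 - 5)/(-36 - 26)) = 0 + (51 + 5/(-62)) = 0 + (51 + 5*(-1/62)) = 0 + (51 - 5/62) = 0 + 3157/62 = 3157/62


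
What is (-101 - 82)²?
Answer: 33489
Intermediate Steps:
(-101 - 82)² = (-183)² = 33489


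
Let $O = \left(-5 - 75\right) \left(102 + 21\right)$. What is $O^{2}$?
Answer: $96825600$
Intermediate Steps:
$O = -9840$ ($O = \left(-80\right) 123 = -9840$)
$O^{2} = \left(-9840\right)^{2} = 96825600$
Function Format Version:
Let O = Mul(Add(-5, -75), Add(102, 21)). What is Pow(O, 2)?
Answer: 96825600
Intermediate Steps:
O = -9840 (O = Mul(-80, 123) = -9840)
Pow(O, 2) = Pow(-9840, 2) = 96825600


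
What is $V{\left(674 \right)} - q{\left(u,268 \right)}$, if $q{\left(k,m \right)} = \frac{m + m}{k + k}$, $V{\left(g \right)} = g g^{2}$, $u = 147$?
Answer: $\frac{45008757260}{147} \approx 3.0618 \cdot 10^{8}$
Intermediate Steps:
$V{\left(g \right)} = g^{3}$
$q{\left(k,m \right)} = \frac{m}{k}$ ($q{\left(k,m \right)} = \frac{2 m}{2 k} = 2 m \frac{1}{2 k} = \frac{m}{k}$)
$V{\left(674 \right)} - q{\left(u,268 \right)} = 674^{3} - \frac{268}{147} = 306182024 - 268 \cdot \frac{1}{147} = 306182024 - \frac{268}{147} = \frac{45008757260}{147}$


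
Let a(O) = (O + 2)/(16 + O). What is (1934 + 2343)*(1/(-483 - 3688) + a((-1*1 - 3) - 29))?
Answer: 552947668/70907 ≈ 7798.2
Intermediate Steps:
a(O) = (2 + O)/(16 + O)
(1934 + 2343)*(1/(-483 - 3688) + a((-1*1 - 3) - 29)) = (1934 + 2343)*(1/(-483 - 3688) + (2 + ((-1*1 - 3) - 29))/(16 + ((-1*1 - 3) - 29))) = 4277*(1/(-4171) + (2 + ((-1 - 3) - 29))/(16 + ((-1 - 3) - 29))) = 4277*(-1/4171 + (2 + (-4 - 29))/(16 + (-4 - 29))) = 4277*(-1/4171 + (2 - 33)/(16 - 33)) = 4277*(-1/4171 - 31/(-17)) = 4277*(-1/4171 - 1/17*(-31)) = 4277*(-1/4171 + 31/17) = 4277*(129284/70907) = 552947668/70907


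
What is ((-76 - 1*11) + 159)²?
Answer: 5184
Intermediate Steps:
((-76 - 1*11) + 159)² = ((-76 - 11) + 159)² = (-87 + 159)² = 72² = 5184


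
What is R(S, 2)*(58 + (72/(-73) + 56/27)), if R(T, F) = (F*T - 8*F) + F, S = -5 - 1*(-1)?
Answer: -2562164/1971 ≈ -1299.9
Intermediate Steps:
S = -4 (S = -5 + 1 = -4)
R(T, F) = -7*F + F*T (R(T, F) = (-8*F + F*T) + F = -7*F + F*T)
R(S, 2)*(58 + (72/(-73) + 56/27)) = (2*(-7 - 4))*(58 + (72/(-73) + 56/27)) = (2*(-11))*(58 + (72*(-1/73) + 56*(1/27))) = -22*(58 + (-72/73 + 56/27)) = -22*(58 + 2144/1971) = -22*116462/1971 = -2562164/1971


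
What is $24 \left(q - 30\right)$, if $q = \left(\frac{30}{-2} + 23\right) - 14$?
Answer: $-864$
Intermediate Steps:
$q = -6$ ($q = \left(30 \left(- \frac{1}{2}\right) + 23\right) - 14 = \left(-15 + 23\right) - 14 = 8 - 14 = -6$)
$24 \left(q - 30\right) = 24 \left(-6 - 30\right) = 24 \left(-36\right) = -864$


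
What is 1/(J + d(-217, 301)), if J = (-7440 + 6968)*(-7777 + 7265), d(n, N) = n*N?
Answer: 1/176347 ≈ 5.6706e-6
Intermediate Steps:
d(n, N) = N*n
J = 241664 (J = -472*(-512) = 241664)
1/(J + d(-217, 301)) = 1/(241664 + 301*(-217)) = 1/(241664 - 65317) = 1/176347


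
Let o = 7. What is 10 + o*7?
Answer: 59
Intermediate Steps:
10 + o*7 = 10 + 7*7 = 10 + 49 = 59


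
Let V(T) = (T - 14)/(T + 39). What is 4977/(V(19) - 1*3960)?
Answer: -288666/229675 ≈ -1.2568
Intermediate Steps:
V(T) = (-14 + T)/(39 + T)
4977/(V(19) - 1*3960) = 4977/((-14 + 19)/(39 + 19) - 1*3960) = 4977/(5/58 - 3960) = 4977/(-229675/58) = 4977*(-58/229675) = -288666/229675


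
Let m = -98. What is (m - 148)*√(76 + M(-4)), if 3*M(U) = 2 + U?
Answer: -82*√678 ≈ -2135.2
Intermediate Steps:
M(U) = ⅔ + U/3 (M(U) = (2 + U)/3 = ⅔ + U/3)
(m - 148)*√(76 + M(-4)) = (-98 - 148)*√(76 + (⅔ + (⅓)*(-4))) = -246*√(76 + (⅔ - 4/3)) = -246*√(76 - ⅔) = -82*√678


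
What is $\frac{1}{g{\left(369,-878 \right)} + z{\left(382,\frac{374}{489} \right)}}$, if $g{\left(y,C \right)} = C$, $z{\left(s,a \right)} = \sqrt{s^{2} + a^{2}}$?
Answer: $- \frac{104974119}{74720460142} - \frac{489 \sqrt{8723408170}}{74720460142} \approx -0.0020161$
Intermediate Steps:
$z{\left(s,a \right)} = \sqrt{a^{2} + s^{2}}$
$\frac{1}{g{\left(369,-878 \right)} + z{\left(382,\frac{374}{489} \right)}} = \frac{1}{-878 + \sqrt{\left(\frac{374}{489}\right)^{2} + 382^{2}}} = \frac{1}{-878 + \sqrt{\left(374 \cdot \frac{1}{489}\right)^{2} + 145924}} = \frac{1}{-878 + \sqrt{\left(\frac{374}{489}\right)^{2} + 145924}} = \frac{1}{-878 + \sqrt{\frac{139876}{239121} + 145924}} = \frac{1}{-878 + \sqrt{\frac{34893632680}{239121}}} = \frac{1}{-878 + \frac{2 \sqrt{8723408170}}{489}}$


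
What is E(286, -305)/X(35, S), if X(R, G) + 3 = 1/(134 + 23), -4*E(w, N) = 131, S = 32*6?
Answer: 20567/1880 ≈ 10.940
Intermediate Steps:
S = 192
E(w, N) = -131/4 (E(w, N) = -1/4*131 = -131/4)
X(R, G) = -470/157 (X(R, G) = -3 + 1/(134 + 23) = -3 + 1/157 = -470/157)
E(286, -305)/X(35, S) = -131/(4*(-470/157)) = -131/4*(-157/470) = 20567/1880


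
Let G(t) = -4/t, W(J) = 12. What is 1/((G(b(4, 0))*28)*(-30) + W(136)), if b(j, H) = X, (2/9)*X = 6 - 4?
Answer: 3/1156 ≈ 0.0025952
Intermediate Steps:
X = 9 (X = 9*(6 - 4)/2 = (9/2)*2 = 9)
b(j, H) = 9
1/((G(b(4, 0))*28)*(-30) + W(136)) = 1/((-4/9*28)*(-30) + 12) = 1/((-4*⅑*28)*(-30) + 12) = 1/(-4/9*28*(-30) + 12) = 1/(-112/9*(-30) + 12) = 1/(1120/3 + 12) = 1/(1156/3) = 3/1156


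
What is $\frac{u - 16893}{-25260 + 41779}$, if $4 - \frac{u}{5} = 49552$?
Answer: $- \frac{264633}{16519} \approx -16.02$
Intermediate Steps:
$u = -247740$ ($u = 20 - 247760 = -247740$)
$\frac{u - 16893}{-25260 + 41779} = \frac{-247740 - 16893}{-25260 + 41779} = - \frac{264633}{16519}$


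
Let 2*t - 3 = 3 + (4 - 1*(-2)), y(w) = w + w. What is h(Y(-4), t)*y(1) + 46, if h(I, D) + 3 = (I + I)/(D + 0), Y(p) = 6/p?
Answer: 39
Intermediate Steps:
y(w) = 2*w
t = 6 (t = 3/2 + (3 + (4 - 1*(-2)))/2 = 3/2 + (3 + (4 + 2))/2 = 3/2 + (3 + 6)/2 = 3/2 + (½)*9 = 3/2 + 9/2 = 6)
h(I, D) = -3 + 2*I/D (h(I, D) = -3 + (I + I)/(D + 0) = -3 + (2*I)/D = -3 + 2*I/D)
h(Y(-4), t)*y(1) + 46 = (-3 + 2*(6/(-4))/6)*(2*1) + 46 = (-3 + 2*(6*(-¼))*(⅙))*2 + 46 = (-3 + 2*(-3/2)*(⅙))*2 + 46 = (-3 - ½)*2 + 46 = -7/2*2 + 46 = -7 + 46 = 39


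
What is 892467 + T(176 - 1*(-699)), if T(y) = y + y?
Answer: 894217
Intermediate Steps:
T(y) = 2*y
892467 + T(176 - 1*(-699)) = 892467 + 2*(176 - 1*(-699)) = 892467 + 2*(176 + 699) = 892467 + 2*875 = 892467 + 1750 = 894217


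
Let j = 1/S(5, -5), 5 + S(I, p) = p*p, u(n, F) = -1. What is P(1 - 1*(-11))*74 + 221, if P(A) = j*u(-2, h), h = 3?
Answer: 2173/10 ≈ 217.30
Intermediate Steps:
S(I, p) = -5 + p² (S(I, p) = -5 + p*p = -5 + p²)
j = 1/20 (j = 1/(-5 + (-5)²) = 1/(-5 + 25) = 1/20 ≈ 0.050000)
P(A) = -1/20 (P(A) = (1/20)*(-1) = -1/20)
P(1 - 1*(-11))*74 + 221 = -1/20*74 + 221 = -37/10 + 221 = 2173/10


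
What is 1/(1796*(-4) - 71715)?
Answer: -1/78899 ≈ -1.2674e-5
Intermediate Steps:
1/(1796*(-4) - 71715) = 1/(-7184 - 71715) = 1/(-78899) = -1/78899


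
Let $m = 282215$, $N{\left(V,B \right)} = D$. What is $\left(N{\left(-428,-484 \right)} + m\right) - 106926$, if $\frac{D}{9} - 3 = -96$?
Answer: $174452$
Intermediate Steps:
$D = -837$ ($D = 27 + 9 \left(-96\right) = 27 - 864 = -837$)
$N{\left(V,B \right)} = -837$
$\left(N{\left(-428,-484 \right)} + m\right) - 106926 = \left(-837 + 282215\right) - 106926 = 281378 - 106926 = 174452$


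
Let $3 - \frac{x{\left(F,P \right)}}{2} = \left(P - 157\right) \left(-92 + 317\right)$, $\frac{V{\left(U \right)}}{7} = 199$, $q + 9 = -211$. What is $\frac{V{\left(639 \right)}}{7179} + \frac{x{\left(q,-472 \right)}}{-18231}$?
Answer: $- \frac{668887747}{43626783} \approx -15.332$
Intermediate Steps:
$q = -220$ ($q = -9 - 211 = -220$)
$V{\left(U \right)} = 1393$ ($V{\left(U \right)} = 7 \cdot 199 = 1393$)
$x{\left(F,P \right)} = 70656 - 450 P$ ($x{\left(F,P \right)} = 6 - 2 \left(P - 157\right) \left(-92 + 317\right) = 6 - 2 \left(-157 + P\right) 225 = 6 - 2 \left(-35325 + 225 P\right) = 6 - \left(-70650 + 450 P\right) = 70656 - 450 P$)
$\frac{V{\left(639 \right)}}{7179} + \frac{x{\left(q,-472 \right)}}{-18231} = \frac{1393}{7179} + \frac{70656 - -212400}{-18231} = 1393 \cdot \frac{1}{7179} + \left(70656 + 212400\right) \left(- \frac{1}{18231}\right) = \frac{1393}{7179} + 283056 \left(- \frac{1}{18231}\right) = \frac{1393}{7179} - \frac{94352}{6077} = - \frac{668887747}{43626783}$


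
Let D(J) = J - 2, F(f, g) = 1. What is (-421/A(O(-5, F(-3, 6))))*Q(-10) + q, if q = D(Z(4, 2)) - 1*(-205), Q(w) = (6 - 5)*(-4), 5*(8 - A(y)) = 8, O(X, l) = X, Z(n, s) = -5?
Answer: 3689/8 ≈ 461.13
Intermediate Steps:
A(y) = 32/5 (A(y) = 8 - ⅕*8 = 8 - 8/5 = 32/5)
Q(w) = -4 (Q(w) = 1*(-4) = -4)
D(J) = -2 + J
q = 198 (q = (-2 - 5) - 1*(-205) = -7 + 205 = 198)
(-421/A(O(-5, F(-3, 6))))*Q(-10) + q = -421/32/5*(-4) + 198 = -421*5/32*(-4) + 198 = -2105/32*(-4) + 198 = 2105/8 + 198 = 3689/8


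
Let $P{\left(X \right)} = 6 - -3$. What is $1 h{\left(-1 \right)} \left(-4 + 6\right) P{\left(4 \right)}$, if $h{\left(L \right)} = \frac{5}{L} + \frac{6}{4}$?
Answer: $-63$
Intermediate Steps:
$h{\left(L \right)} = \frac{3}{2} + \frac{5}{L}$ ($h{\left(L \right)} = \frac{5}{L} + 6 \cdot \frac{1}{4} = \frac{5}{L} + \frac{3}{2} = \frac{3}{2} + \frac{5}{L}$)
$P{\left(X \right)} = 9$ ($P{\left(X \right)} = 6 + 3 = 9$)
$1 h{\left(-1 \right)} \left(-4 + 6\right) P{\left(4 \right)} = 1 \left(\frac{3}{2} + \frac{5}{-1}\right) \left(-4 + 6\right) 9 = 1 \left(\frac{3}{2} + 5 \left(-1\right)\right) 2 \cdot 9 = 1 \left(\frac{3}{2} - 5\right) 2 \cdot 9 = 1 \left(\left(- \frac{7}{2}\right) 2\right) 9 = 1 \left(-7\right) 9 = \left(-7\right) 9 = -63$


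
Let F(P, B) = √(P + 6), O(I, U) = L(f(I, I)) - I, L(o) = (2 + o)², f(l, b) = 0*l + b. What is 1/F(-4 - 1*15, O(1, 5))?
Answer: -I*√13/13 ≈ -0.27735*I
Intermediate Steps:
f(l, b) = b (f(l, b) = 0 + b = b)
O(I, U) = (2 + I)² - I
F(P, B) = √(6 + P)
1/F(-4 - 1*15, O(1, 5)) = 1/(√(6 + (-4 - 1*15))) = 1/(√(6 + (-4 - 15))) = 1/(√(6 - 19)) = 1/(√(-13)) = 1/(I*√13) = -I*√13/13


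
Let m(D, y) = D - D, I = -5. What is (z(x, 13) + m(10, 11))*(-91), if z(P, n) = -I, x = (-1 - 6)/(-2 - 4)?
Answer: -455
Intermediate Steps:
x = 7/6 (x = -7/(-6) = -7*(-1/6) = 7/6 ≈ 1.1667)
m(D, y) = 0
z(P, n) = 5 (z(P, n) = -1*(-5) = 5)
(z(x, 13) + m(10, 11))*(-91) = (5 + 0)*(-91) = 5*(-91) = -455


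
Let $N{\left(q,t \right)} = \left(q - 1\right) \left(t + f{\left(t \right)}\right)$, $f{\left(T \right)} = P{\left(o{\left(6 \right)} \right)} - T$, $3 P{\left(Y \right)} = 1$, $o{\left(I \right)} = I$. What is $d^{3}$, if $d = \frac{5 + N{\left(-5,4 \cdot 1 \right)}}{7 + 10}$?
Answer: $\frac{27}{4913} \approx 0.0054956$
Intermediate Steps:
$P{\left(Y \right)} = \frac{1}{3}$ ($P{\left(Y \right)} = \frac{1}{3} \cdot 1 = \frac{1}{3}$)
$f{\left(T \right)} = \frac{1}{3} - T$
$N{\left(q,t \right)} = - \frac{1}{3} + \frac{q}{3}$ ($N{\left(q,t \right)} = \left(q - 1\right) \left(t - \left(- \frac{1}{3} + t\right)\right) = \left(-1 + q\right) \frac{1}{3} = - \frac{1}{3} + \frac{q}{3}$)
$d = \frac{3}{17}$ ($d = \frac{5 + \left(- \frac{1}{3} + \frac{1}{3} \left(-5\right)\right)}{7 + 10} = \frac{5 - 2}{17} = \left(5 - 2\right) \frac{1}{17} = 3 \cdot \frac{1}{17} = \frac{3}{17} \approx 0.17647$)
$d^{3} = \left(\frac{3}{17}\right)^{3} = \frac{27}{4913}$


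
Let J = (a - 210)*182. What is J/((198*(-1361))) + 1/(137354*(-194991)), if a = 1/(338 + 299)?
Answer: 170605121179133/1202895618568182 ≈ 0.14183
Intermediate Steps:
a = 1/637 ≈ 0.0015699
J = -267538/7 (J = (1/637 - 210)*182 = -133769/637*182 = -267538/7 ≈ -38220.)
J/((198*(-1361))) + 1/(137354*(-194991)) = -267538/(7*(198*(-1361))) + 1/(137354*(-194991)) = -267538/7/(-269478) + (1/137354)*(-1/194991) = -267538/7*(-1/269478) - 1/26782793814 = 133769/943173 - 1/26782793814 = 170605121179133/1202895618568182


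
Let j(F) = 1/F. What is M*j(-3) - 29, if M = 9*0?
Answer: -29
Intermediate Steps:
M = 0
M*j(-3) - 29 = 0/(-3) - 29 = 0*(-⅓) - 29 = 0 - 29 = -29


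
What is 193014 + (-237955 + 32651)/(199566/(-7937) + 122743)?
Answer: 187996250289902/974011625 ≈ 1.9301e+5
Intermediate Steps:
193014 + (-237955 + 32651)/(199566/(-7937) + 122743) = 193014 - 205304/(199566*(-1/7937) + 122743) = 193014 - 205304/(-199566/7937 + 122743) = 193014 - 205304/974011625/7937 = 193014 - 205304*7937/974011625 = 193014 - 1629497848/974011625 = 187996250289902/974011625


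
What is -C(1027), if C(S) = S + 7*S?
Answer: -8216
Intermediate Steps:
C(S) = 8*S
-C(1027) = -8*1027 = -1*8216 = -8216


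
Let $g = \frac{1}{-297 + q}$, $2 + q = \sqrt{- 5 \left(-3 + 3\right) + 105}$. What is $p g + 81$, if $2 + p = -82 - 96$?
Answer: $\frac{1821699}{22324} + \frac{45 \sqrt{105}}{22324} \approx 81.623$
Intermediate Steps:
$p = -180$ ($p = -2 - 178 = -180$)
$q = -2 + \sqrt{105}$ ($q = -2 + \sqrt{- 5 \left(-3 + 3\right) + 105} = -2 + \sqrt{\left(-5\right) 0 + 105} = -2 + \sqrt{0 + 105} = -2 + \sqrt{105} \approx 8.2469$)
$g = \frac{1}{-299 + \sqrt{105}}$ ($g = \frac{1}{-297 - \left(2 - \sqrt{105}\right)} = \frac{1}{-299 + \sqrt{105}} \approx -0.0034632$)
$p g + 81 = - 180 \left(- \frac{299}{89296} - \frac{\sqrt{105}}{89296}\right) + 81 = \left(\frac{13455}{22324} + \frac{45 \sqrt{105}}{22324}\right) + 81 = \frac{1821699}{22324} + \frac{45 \sqrt{105}}{22324}$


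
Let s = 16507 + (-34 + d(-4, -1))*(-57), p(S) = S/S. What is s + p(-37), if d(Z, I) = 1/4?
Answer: 73727/4 ≈ 18432.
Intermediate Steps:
d(Z, I) = ¼
p(S) = 1
s = 73723/4 (s = 16507 + (-34 + ¼)*(-57) = 16507 - 135/4*(-57) = 16507 + 7695/4 = 73723/4 ≈ 18431.)
s + p(-37) = 73723/4 + 1 = 73727/4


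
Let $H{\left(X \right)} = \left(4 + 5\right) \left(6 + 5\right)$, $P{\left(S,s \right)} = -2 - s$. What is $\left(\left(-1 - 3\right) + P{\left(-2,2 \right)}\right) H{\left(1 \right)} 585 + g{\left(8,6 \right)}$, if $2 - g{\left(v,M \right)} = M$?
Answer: $-463324$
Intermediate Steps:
$g{\left(v,M \right)} = 2 - M$
$H{\left(X \right)} = 99$ ($H{\left(X \right)} = 9 \cdot 11 = 99$)
$\left(\left(-1 - 3\right) + P{\left(-2,2 \right)}\right) H{\left(1 \right)} 585 + g{\left(8,6 \right)} = \left(\left(-1 - 3\right) - 4\right) 99 \cdot 585 + \left(2 - 6\right) = \left(-4 - 4\right) 99 \cdot 585 + \left(2 - 6\right) = \left(-4 - 4\right) 99 \cdot 585 - 4 = \left(-8\right) 99 \cdot 585 - 4 = \left(-792\right) 585 - 4 = -463320 - 4 = -463324$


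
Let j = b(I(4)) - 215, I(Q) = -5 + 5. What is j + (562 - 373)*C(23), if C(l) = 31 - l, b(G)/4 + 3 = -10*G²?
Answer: 1285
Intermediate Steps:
I(Q) = 0
b(G) = -12 - 40*G² (b(G) = -12 + 4*(-10*G²) = -12 - 40*G²)
j = -227 (j = (-12 - 40*0²) - 215 = (-12 - 40*0) - 215 = (-12 + 0) - 215 = -12 - 215 = -227)
j + (562 - 373)*C(23) = -227 + (562 - 373)*(31 - 1*23) = -227 + 189*(31 - 23) = -227 + 189*8 = -227 + 1512 = 1285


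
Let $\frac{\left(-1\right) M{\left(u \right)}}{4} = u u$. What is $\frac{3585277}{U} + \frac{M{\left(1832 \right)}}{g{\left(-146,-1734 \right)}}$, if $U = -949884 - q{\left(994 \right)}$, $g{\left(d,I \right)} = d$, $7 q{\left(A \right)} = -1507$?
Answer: $\frac{44620380956541}{485280713} \approx 91948.0$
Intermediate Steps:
$q{\left(A \right)} = - \frac{1507}{7}$ ($q{\left(A \right)} = \frac{1}{7} \left(-1507\right) = - \frac{1507}{7}$)
$M{\left(u \right)} = - 4 u^{2}$ ($M{\left(u \right)} = - 4 u u = - 4 u^{2}$)
$U = - \frac{6647681}{7}$ ($U = -949884 - - \frac{1507}{7} = -949884 + \frac{1507}{7} = - \frac{6647681}{7} \approx -9.4967 \cdot 10^{5}$)
$\frac{3585277}{U} + \frac{M{\left(1832 \right)}}{g{\left(-146,-1734 \right)}} = \frac{3585277}{- \frac{6647681}{7}} + \frac{\left(-4\right) 1832^{2}}{-146} = 3585277 \left(- \frac{7}{6647681}\right) + \left(-4\right) 3356224 \left(- \frac{1}{146}\right) = - \frac{25096939}{6647681} - - \frac{6712448}{73} = - \frac{25096939}{6647681} + \frac{6712448}{73} = \frac{44620380956541}{485280713}$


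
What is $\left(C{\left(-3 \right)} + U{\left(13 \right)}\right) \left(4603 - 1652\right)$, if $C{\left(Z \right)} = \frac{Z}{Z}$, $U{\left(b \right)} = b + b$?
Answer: $79677$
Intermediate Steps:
$U{\left(b \right)} = 2 b$
$C{\left(Z \right)} = 1$
$\left(C{\left(-3 \right)} + U{\left(13 \right)}\right) \left(4603 - 1652\right) = \left(1 + 2 \cdot 13\right) \left(4603 - 1652\right) = \left(1 + 26\right) 2951 = 27 \cdot 2951 = 79677$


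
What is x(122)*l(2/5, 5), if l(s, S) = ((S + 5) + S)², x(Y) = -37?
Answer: -8325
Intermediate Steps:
l(s, S) = (5 + 2*S)² (l(s, S) = ((5 + S) + S)² = (5 + 2*S)²)
x(122)*l(2/5, 5) = -37*(5 + 2*5)² = -37*(5 + 10)² = -37*15² = -37*225 = -8325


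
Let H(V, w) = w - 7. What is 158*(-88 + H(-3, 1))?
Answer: -14852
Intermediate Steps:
H(V, w) = -7 + w
158*(-88 + H(-3, 1)) = 158*(-88 + (-7 + 1)) = 158*(-88 - 6) = 158*(-94) = -14852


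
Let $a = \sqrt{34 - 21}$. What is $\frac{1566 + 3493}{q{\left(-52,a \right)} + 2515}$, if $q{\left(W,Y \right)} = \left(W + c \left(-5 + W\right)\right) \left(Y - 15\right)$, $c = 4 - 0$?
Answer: $\frac{6794237}{8814405} + \frac{283304 \sqrt{13}}{8814405} \approx 0.8867$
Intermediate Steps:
$c = 4$ ($c = 4 + 0 = 4$)
$a = \sqrt{13} \approx 3.6056$
$q{\left(W,Y \right)} = \left(-20 + 5 W\right) \left(-15 + Y\right)$ ($q{\left(W,Y \right)} = \left(W + 4 \left(-5 + W\right)\right) \left(Y - 15\right) = \left(W + \left(-20 + 4 W\right)\right) \left(-15 + Y\right) = \left(-20 + 5 W\right) \left(-15 + Y\right)$)
$\frac{1566 + 3493}{q{\left(-52,a \right)} + 2515} = \frac{1566 + 3493}{\left(300 - -3900 - 20 \sqrt{13} + 5 \left(-52\right) \sqrt{13}\right) + 2515} = \frac{5059}{\left(300 + 3900 - 20 \sqrt{13} - 260 \sqrt{13}\right) + 2515} = \frac{5059}{\left(4200 - 280 \sqrt{13}\right) + 2515} = \frac{5059}{6715 - 280 \sqrt{13}}$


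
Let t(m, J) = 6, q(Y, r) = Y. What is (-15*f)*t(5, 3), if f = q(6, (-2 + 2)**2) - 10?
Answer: 360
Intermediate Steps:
f = -4 (f = 6 - 10 = -4)
(-15*f)*t(5, 3) = -15*(-4)*6 = 60*6 = 360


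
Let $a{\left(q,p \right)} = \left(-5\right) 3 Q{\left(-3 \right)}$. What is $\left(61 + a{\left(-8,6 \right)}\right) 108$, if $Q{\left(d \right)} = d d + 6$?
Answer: $-17712$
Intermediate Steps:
$Q{\left(d \right)} = 6 + d^{2}$ ($Q{\left(d \right)} = d^{2} + 6 = 6 + d^{2}$)
$a{\left(q,p \right)} = -225$ ($a{\left(q,p \right)} = \left(-5\right) 3 \left(6 + \left(-3\right)^{2}\right) = - 15 \left(6 + 9\right) = \left(-15\right) 15 = -225$)
$\left(61 + a{\left(-8,6 \right)}\right) 108 = \left(61 - 225\right) 108 = \left(-164\right) 108 = -17712$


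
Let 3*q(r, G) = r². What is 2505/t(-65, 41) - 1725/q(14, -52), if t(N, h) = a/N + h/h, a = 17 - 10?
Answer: 15806775/5684 ≈ 2780.9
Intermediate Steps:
a = 7
t(N, h) = 1 + 7/N (t(N, h) = 7/N + h/h = 7/N + 1 = 1 + 7/N)
q(r, G) = r²/3
2505/t(-65, 41) - 1725/q(14, -52) = 2505/(((7 - 65)/(-65))) - 1725/((⅓)*14²) = 2505/((-1/65*(-58))) - 1725/((⅓)*196) = 2505/(58/65) - 1725/196/3 = 2505*(65/58) - 1725*3/196 = 162825/58 - 5175/196 = 15806775/5684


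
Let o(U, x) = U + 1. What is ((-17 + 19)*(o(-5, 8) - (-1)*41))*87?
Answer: 6438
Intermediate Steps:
o(U, x) = 1 + U
((-17 + 19)*(o(-5, 8) - (-1)*41))*87 = ((-17 + 19)*((1 - 5) - (-1)*41))*87 = (2*(-4 - 1*(-41)))*87 = (2*(-4 + 41))*87 = (2*37)*87 = 74*87 = 6438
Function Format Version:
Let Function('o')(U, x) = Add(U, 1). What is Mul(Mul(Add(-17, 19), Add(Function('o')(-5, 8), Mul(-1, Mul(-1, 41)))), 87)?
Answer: 6438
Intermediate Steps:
Function('o')(U, x) = Add(1, U)
Mul(Mul(Add(-17, 19), Add(Function('o')(-5, 8), Mul(-1, Mul(-1, 41)))), 87) = Mul(Mul(Add(-17, 19), Add(Add(1, -5), Mul(-1, Mul(-1, 41)))), 87) = Mul(Mul(2, Add(-4, Mul(-1, -41))), 87) = Mul(Mul(2, Add(-4, 41)), 87) = Mul(Mul(2, 37), 87) = Mul(74, 87) = 6438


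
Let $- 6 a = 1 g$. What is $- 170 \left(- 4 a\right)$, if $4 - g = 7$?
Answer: $340$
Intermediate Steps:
$g = -3$ ($g = 4 - 7 = -3$)
$a = \frac{1}{2}$ ($a = - \frac{1 \left(-3\right)}{6} = \left(- \frac{1}{6}\right) \left(-3\right) = \frac{1}{2} \approx 0.5$)
$- 170 \left(- 4 a\right) = - 170 \left(\left(-4\right) \frac{1}{2}\right) = \left(-170\right) \left(-2\right) = 340$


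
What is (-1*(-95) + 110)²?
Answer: 42025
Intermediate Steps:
(-1*(-95) + 110)² = (95 + 110)² = 205² = 42025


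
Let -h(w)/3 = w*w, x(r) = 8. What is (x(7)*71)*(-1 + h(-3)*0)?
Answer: -568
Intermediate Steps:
h(w) = -3*w² (h(w) = -3*w*w = -3*w²)
(x(7)*71)*(-1 + h(-3)*0) = (8*71)*(-1 - 3*(-3)²*0) = 568*(-1 - 3*9*0) = 568*(-1 - 27*0) = 568*(-1 + 0) = 568*(-1) = -568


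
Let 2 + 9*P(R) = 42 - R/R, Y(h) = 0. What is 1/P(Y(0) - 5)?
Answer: 3/13 ≈ 0.23077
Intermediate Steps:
P(R) = 13/3 (P(R) = -2/9 + (42 - R/R)/9 = -2/9 + (42 - 1*1)/9 = -2/9 + (42 - 1)/9 = -2/9 + (1/9)*41 = -2/9 + 41/9 = 13/3)
1/P(Y(0) - 5) = 1/(13/3) = 3/13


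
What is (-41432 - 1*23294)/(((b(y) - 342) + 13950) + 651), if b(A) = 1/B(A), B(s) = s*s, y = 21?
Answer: -14272083/3144110 ≈ -4.5393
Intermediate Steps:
B(s) = s²
b(A) = A⁻² (b(A) = 1/(A²) = A⁻²)
(-41432 - 1*23294)/(((b(y) - 342) + 13950) + 651) = (-41432 - 1*23294)/(((21⁻² - 342) + 13950) + 651) = (-41432 - 23294)/(((1/441 - 342) + 13950) + 651) = -64726/((-150821/441 + 13950) + 651) = -64726/(6001129/441 + 651) = -64726/6288220/441 = -64726*441/6288220 = -14272083/3144110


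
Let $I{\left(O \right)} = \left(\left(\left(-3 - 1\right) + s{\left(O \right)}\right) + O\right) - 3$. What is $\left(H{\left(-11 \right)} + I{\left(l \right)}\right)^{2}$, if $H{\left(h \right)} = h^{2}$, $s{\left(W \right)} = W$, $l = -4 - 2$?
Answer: $10404$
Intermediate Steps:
$l = -6$
$I{\left(O \right)} = -7 + 2 O$ ($I{\left(O \right)} = \left(\left(\left(-3 - 1\right) + O\right) + O\right) - 3 = \left(\left(-4 + O\right) + O\right) - 3 = \left(-4 + 2 O\right) - 3 = -7 + 2 O$)
$\left(H{\left(-11 \right)} + I{\left(l \right)}\right)^{2} = \left(\left(-11\right)^{2} + \left(-7 + 2 \left(-6\right)\right)\right)^{2} = \left(121 - 19\right)^{2} = 102^{2} = 10404$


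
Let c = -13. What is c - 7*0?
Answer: -13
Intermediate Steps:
c - 7*0 = -13 - 7*0 = -13 + 0 = -13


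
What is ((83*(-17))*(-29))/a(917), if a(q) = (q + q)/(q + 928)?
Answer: 75495555/1834 ≈ 41164.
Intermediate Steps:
a(q) = 2*q/(928 + q) (a(q) = (2*q)/(928 + q) = 2*q/(928 + q))
((83*(-17))*(-29))/a(917) = ((83*(-17))*(-29))/((2*917/(928 + 917))) = (-1411*(-29))/((2*917/1845)) = 40919/((2*917*(1/1845))) = 40919/(1834/1845) = 40919*(1845/1834) = 75495555/1834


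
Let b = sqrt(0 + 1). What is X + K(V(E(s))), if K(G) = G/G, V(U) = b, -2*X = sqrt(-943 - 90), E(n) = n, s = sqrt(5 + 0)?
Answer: 1 - I*sqrt(1033)/2 ≈ 1.0 - 16.07*I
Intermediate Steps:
s = sqrt(5) ≈ 2.2361
X = -I*sqrt(1033)/2 (X = -sqrt(-943 - 90)/2 = -I*sqrt(1033)/2 ≈ -16.07*I)
b = 1 (b = sqrt(1) = 1)
V(U) = 1
K(G) = 1
X + K(V(E(s))) = -I*sqrt(1033)/2 + 1 = 1 - I*sqrt(1033)/2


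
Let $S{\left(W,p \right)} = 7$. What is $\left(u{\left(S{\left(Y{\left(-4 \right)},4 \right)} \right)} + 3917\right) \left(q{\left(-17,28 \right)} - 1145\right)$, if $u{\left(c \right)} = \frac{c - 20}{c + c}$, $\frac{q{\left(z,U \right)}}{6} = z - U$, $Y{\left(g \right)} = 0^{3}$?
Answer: $- \frac{77577375}{14} \approx -5.5412 \cdot 10^{6}$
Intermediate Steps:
$Y{\left(g \right)} = 0$
$q{\left(z,U \right)} = - 6 U + 6 z$ ($q{\left(z,U \right)} = 6 \left(z - U\right) = - 6 U + 6 z$)
$u{\left(c \right)} = \frac{-20 + c}{2 c}$
$\left(u{\left(S{\left(Y{\left(-4 \right)},4 \right)} \right)} + 3917\right) \left(q{\left(-17,28 \right)} - 1145\right) = \left(\frac{-20 + 7}{2 \cdot 7} + 3917\right) \left(\left(\left(-6\right) 28 + 6 \left(-17\right)\right) - 1145\right) = \left(\frac{1}{2} \cdot \frac{1}{7} \left(-13\right) + 3917\right) \left(\left(-168 - 102\right) - 1145\right) = \left(- \frac{13}{14} + 3917\right) \left(-270 - 1145\right) = \frac{54825}{14} \left(-1415\right) = - \frac{77577375}{14}$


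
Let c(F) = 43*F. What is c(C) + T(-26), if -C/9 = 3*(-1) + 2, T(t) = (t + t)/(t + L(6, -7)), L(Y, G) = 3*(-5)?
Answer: 15919/41 ≈ 388.27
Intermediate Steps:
L(Y, G) = -15
T(t) = 2*t/(-15 + t) (T(t) = (t + t)/(t - 15) = (2*t)/(-15 + t) = 2*t/(-15 + t))
C = 9 (C = -9*(3*(-1) + 2) = -9*(-3 + 2) = -9*(-1) = 9)
c(C) + T(-26) = 43*9 + 2*(-26)/(-15 - 26) = 387 + 2*(-26)/(-41) = 387 + 2*(-26)*(-1/41) = 387 + 52/41 = 15919/41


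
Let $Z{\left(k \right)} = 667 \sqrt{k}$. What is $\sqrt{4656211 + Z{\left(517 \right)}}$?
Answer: $\sqrt{4656211 + 667 \sqrt{517}} \approx 2161.3$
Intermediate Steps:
$\sqrt{4656211 + Z{\left(517 \right)}} = \sqrt{4656211 + 667 \sqrt{517}}$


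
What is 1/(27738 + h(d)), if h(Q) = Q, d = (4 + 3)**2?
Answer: 1/27787 ≈ 3.5988e-5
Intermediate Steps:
d = 49 (d = 7**2 = 49)
1/(27738 + h(d)) = 1/(27738 + 49) = 1/27787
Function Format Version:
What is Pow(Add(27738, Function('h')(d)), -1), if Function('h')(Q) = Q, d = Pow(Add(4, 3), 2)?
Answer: Rational(1, 27787) ≈ 3.5988e-5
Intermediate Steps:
d = 49 (d = Pow(7, 2) = 49)
Pow(Add(27738, Function('h')(d)), -1) = Pow(Add(27738, 49), -1) = Pow(27787, -1) = Rational(1, 27787)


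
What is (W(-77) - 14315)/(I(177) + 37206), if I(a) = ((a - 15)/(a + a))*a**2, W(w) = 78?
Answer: -619/2241 ≈ -0.27622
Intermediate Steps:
I(a) = a*(-15 + a)/2 (I(a) = ((-15 + a)/((2*a)))*a**2 = ((-15 + a)*(1/(2*a)))*a**2 = ((-15 + a)/(2*a))*a**2 = a*(-15 + a)/2)
(W(-77) - 14315)/(I(177) + 37206) = (78 - 14315)/((1/2)*177*(-15 + 177) + 37206) = -14237/((1/2)*177*162 + 37206) = -14237/(14337 + 37206) = -14237/51543 = -14237*1/51543 = -619/2241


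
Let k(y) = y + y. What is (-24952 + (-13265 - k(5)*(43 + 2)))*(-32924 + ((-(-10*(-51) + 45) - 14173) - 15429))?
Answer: 2439153027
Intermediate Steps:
k(y) = 2*y
(-24952 + (-13265 - k(5)*(43 + 2)))*(-32924 + ((-(-10*(-51) + 45) - 14173) - 15429)) = (-24952 + (-13265 - 2*5*(43 + 2)))*(-32924 + ((-(-10*(-51) + 45) - 14173) - 15429)) = (-24952 + (-13265 - 10*45))*(-32924 + ((-(510 + 45) - 14173) - 15429)) = (-24952 + (-13265 - 1*450))*(-32924 + ((-1*555 - 14173) - 15429)) = (-24952 + (-13265 - 450))*(-32924 + ((-555 - 14173) - 15429)) = (-24952 - 13715)*(-32924 + (-14728 - 15429)) = -38667*(-32924 - 30157) = -38667*(-63081) = 2439153027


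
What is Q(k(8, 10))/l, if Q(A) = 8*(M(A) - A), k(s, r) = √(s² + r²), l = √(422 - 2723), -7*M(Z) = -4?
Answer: 16*I*√2301*(-2 + 7*√41)/16107 ≈ 2.0405*I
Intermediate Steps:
M(Z) = 4/7 (M(Z) = -⅐*(-4) = 4/7)
l = I*√2301 (l = √(-2301) = I*√2301 ≈ 47.969*I)
k(s, r) = √(r² + s²)
Q(A) = 32/7 - 8*A (Q(A) = 8*(4/7 - A) = 32/7 - 8*A)
Q(k(8, 10))/l = (32/7 - 8*√(10² + 8²))/((I*√2301)) = (32/7 - 8*√(100 + 64))*(-I*√2301/2301) = (32/7 - 16*√41)*(-I*√2301/2301) = -I*√2301*(32/7 - 16*√41)/2301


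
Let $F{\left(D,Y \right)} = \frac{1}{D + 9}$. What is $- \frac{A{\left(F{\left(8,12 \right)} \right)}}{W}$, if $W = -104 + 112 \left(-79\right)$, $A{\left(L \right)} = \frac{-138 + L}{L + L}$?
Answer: $- \frac{2345}{17904} \approx -0.13098$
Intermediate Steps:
$F{\left(D,Y \right)} = \frac{1}{9 + D}$
$A{\left(L \right)} = \frac{-138 + L}{2 L}$
$W = -8952$ ($W = -104 - 8848 = -8952$)
$- \frac{A{\left(F{\left(8,12 \right)} \right)}}{W} = - \frac{\frac{1}{2} \frac{1}{\frac{1}{9 + 8}} \left(-138 + \frac{1}{9 + 8}\right)}{-8952} = - \frac{\frac{-138 + \frac{1}{17}}{2 \cdot \frac{1}{17}} \left(-1\right)}{8952} = - \frac{\frac{\frac{1}{\frac{1}{17}} \left(-138 + \frac{1}{17}\right)}{2} \left(-1\right)}{8952} = - \frac{\frac{1}{2} \cdot 17 \left(- \frac{2345}{17}\right) \left(-1\right)}{8952} = - \frac{\left(-2345\right) \left(-1\right)}{2 \cdot 8952} = \left(-1\right) \frac{2345}{17904} = - \frac{2345}{17904}$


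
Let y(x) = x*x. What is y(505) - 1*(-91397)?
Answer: 346422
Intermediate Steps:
y(x) = x**2
y(505) - 1*(-91397) = 505**2 - 1*(-91397) = 255025 + 91397 = 346422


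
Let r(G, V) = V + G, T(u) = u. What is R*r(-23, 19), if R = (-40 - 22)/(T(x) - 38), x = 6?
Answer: -31/4 ≈ -7.7500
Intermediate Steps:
r(G, V) = G + V
R = 31/16 (R = (-40 - 22)/(6 - 38) = -62/(-32) = -62*(-1/32) = 31/16 ≈ 1.9375)
R*r(-23, 19) = 31*(-23 + 19)/16 = (31/16)*(-4) = -31/4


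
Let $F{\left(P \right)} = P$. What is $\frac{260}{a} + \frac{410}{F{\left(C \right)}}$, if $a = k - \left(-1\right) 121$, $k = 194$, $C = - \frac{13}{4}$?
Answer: $- \frac{102644}{819} \approx -125.33$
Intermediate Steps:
$C = - \frac{13}{4}$ ($C = \left(-13\right) \frac{1}{4} = - \frac{13}{4} \approx -3.25$)
$a = 315$ ($a = 194 - \left(-1\right) 121 = 194 - -121 = 194 + 121 = 315$)
$\frac{260}{a} + \frac{410}{F{\left(C \right)}} = \frac{260}{315} + \frac{410}{- \frac{13}{4}} = 260 \cdot \frac{1}{315} + 410 \left(- \frac{4}{13}\right) = \frac{52}{63} - \frac{1640}{13} = - \frac{102644}{819}$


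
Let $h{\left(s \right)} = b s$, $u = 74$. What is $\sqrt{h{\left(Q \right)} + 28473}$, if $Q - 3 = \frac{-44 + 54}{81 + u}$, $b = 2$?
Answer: $\frac{\sqrt{27368443}}{31} \approx 168.76$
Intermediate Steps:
$Q = \frac{95}{31}$ ($Q = 3 + \frac{-44 + 54}{81 + 74} = 3 + \frac{10}{155} = 3 + 10 \cdot \frac{1}{155} = 3 + \frac{2}{31} = \frac{95}{31} \approx 3.0645$)
$h{\left(s \right)} = 2 s$
$\sqrt{h{\left(Q \right)} + 28473} = \sqrt{2 \cdot \frac{95}{31} + 28473} = \sqrt{\frac{190}{31} + 28473} = \sqrt{\frac{882853}{31}} = \frac{\sqrt{27368443}}{31}$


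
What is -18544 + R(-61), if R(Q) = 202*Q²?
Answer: 733098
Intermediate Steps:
-18544 + R(-61) = -18544 + 202*(-61)² = -18544 + 202*3721 = -18544 + 751642 = 733098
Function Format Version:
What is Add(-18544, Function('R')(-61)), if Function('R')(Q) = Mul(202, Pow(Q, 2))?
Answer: 733098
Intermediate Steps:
Add(-18544, Function('R')(-61)) = Add(-18544, Mul(202, Pow(-61, 2))) = Add(-18544, Mul(202, 3721)) = Add(-18544, 751642) = 733098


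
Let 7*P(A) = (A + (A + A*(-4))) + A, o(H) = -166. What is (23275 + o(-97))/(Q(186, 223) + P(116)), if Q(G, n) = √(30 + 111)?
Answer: -18764508/6547 - 1132341*√141/6547 ≈ -4919.9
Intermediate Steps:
Q(G, n) = √141
P(A) = -A/7 (P(A) = ((A + (A + A*(-4))) + A)/7 = ((A + (A - 4*A)) + A)/7 = ((A - 3*A) + A)/7 = (-2*A + A)/7 = (-A)/7 = -A/7)
(23275 + o(-97))/(Q(186, 223) + P(116)) = (23275 - 166)/(√141 - ⅐*116) = 23109/(√141 - 116/7) = 23109/(-116/7 + √141)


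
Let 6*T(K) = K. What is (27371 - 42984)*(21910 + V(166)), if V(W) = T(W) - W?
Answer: -1019763095/3 ≈ -3.3992e+8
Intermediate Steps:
T(K) = K/6
V(W) = -5*W/6 (V(W) = W/6 - W = -5*W/6)
(27371 - 42984)*(21910 + V(166)) = (27371 - 42984)*(21910 - 5/6*166) = -15613*(21910 - 415/3) = -15613*65315/3 = -1019763095/3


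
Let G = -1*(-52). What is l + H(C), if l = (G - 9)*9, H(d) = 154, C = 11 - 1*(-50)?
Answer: 541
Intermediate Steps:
C = 61 (C = 11 + 50 = 61)
G = 52
l = 387 (l = (52 - 9)*9 = 43*9 = 387)
l + H(C) = 387 + 154 = 541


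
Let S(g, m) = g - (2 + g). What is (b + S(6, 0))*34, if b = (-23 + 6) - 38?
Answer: -1938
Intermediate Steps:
S(g, m) = -2 (S(g, m) = g + (-2 - g) = -2)
b = -55 (b = -17 - 38 = -55)
(b + S(6, 0))*34 = (-55 - 2)*34 = -57*34 = -1938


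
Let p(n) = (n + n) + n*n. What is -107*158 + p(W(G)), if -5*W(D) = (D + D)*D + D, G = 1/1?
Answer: -422671/25 ≈ -16907.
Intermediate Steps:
G = 1
W(D) = -2*D**2/5 - D/5 (W(D) = -((D + D)*D + D)/5 = -((2*D)*D + D)/5 = -(2*D**2 + D)/5 = -(D + 2*D**2)/5 = -2*D**2/5 - D/5)
p(n) = n**2 + 2*n (p(n) = 2*n + n**2 = n**2 + 2*n)
-107*158 + p(W(G)) = -107*158 + (-1/5*1*(1 + 2*1))*(2 - 1/5*1*(1 + 2*1)) = -16906 + (-1/5*1*(1 + 2))*(2 - 1/5*1*(1 + 2)) = -16906 + (-1/5*1*3)*(2 - 1/5*1*3) = -16906 - 3*(2 - 3/5)/5 = -16906 - 3/5*7/5 = -16906 - 21/25 = -422671/25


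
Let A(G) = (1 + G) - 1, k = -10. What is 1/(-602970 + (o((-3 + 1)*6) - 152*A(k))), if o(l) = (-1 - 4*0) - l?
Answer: -1/601439 ≈ -1.6627e-6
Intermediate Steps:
o(l) = -1 - l (o(l) = (-1 + 0) - l = -1 - l)
A(G) = G
1/(-602970 + (o((-3 + 1)*6) - 152*A(k))) = 1/(-602970 + ((-1 - (-3 + 1)*6) - 152*(-10))) = 1/(-602970 + ((-1 - (-2)*6) + 1520)) = 1/(-602970 + ((-1 - 1*(-12)) + 1520)) = 1/(-602970 + ((-1 + 12) + 1520)) = 1/(-602970 + (11 + 1520)) = 1/(-602970 + 1531) = 1/(-601439) = -1/601439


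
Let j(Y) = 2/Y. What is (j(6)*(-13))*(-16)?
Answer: 208/3 ≈ 69.333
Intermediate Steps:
(j(6)*(-13))*(-16) = ((2/6)*(-13))*(-16) = ((2*(⅙))*(-13))*(-16) = ((⅓)*(-13))*(-16) = -13/3*(-16) = 208/3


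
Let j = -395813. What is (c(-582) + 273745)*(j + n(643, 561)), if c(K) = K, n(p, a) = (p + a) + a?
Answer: -107639333824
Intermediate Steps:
n(p, a) = p + 2*a (n(p, a) = (a + p) + a = p + 2*a)
(c(-582) + 273745)*(j + n(643, 561)) = (-582 + 273745)*(-395813 + (643 + 2*561)) = 273163*(-395813 + (643 + 1122)) = 273163*(-395813 + 1765) = 273163*(-394048) = -107639333824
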